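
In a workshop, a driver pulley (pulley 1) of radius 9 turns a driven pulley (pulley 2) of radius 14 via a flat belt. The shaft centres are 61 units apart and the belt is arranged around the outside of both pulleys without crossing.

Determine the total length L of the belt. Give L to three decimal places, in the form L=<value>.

L=194.667

open belt: β = asin((r2−r1)/C) = asin(5/61) = 4.7017°
wrap1 = π − 2β = 170.5967°
wrap2 = π + 2β = 189.4033°
tangent length = C·cosβ = 60.7947
L = r1·wrap1 + r2·wrap2 + 2·C·cosβ = 9·2.9775 + 14·3.3057 + 2·60.7947 = 194.6667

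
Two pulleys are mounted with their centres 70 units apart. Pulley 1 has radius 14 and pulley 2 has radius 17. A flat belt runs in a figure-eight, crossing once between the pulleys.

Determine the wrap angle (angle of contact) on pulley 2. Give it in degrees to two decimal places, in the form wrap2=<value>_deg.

crossed belt: β = asin((r1+r2)/C) = asin(31/70) = 26.2863°
wrap1 = wrap2 = π + 2β = 232.5726°

wrap2=232.57_deg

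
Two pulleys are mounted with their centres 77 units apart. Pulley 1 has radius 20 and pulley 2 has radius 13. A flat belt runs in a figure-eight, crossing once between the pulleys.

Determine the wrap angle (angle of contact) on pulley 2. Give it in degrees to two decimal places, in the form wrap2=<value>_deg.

wrap2=230.75_deg

crossed belt: β = asin((r1+r2)/C) = asin(33/77) = 25.3769°
wrap1 = wrap2 = π + 2β = 230.7539°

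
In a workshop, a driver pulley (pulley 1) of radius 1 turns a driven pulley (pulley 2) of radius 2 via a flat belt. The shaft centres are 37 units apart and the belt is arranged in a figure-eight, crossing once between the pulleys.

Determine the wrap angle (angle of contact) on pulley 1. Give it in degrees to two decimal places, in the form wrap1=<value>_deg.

wrap1=189.30_deg

crossed belt: β = asin((r1+r2)/C) = asin(3/37) = 4.6507°
wrap1 = wrap2 = π + 2β = 189.3014°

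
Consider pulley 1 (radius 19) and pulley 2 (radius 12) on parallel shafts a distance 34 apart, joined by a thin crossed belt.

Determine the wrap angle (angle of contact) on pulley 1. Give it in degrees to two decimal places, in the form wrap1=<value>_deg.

wrap1=311.50_deg

crossed belt: β = asin((r1+r2)/C) = asin(31/34) = 65.7504°
wrap1 = wrap2 = π + 2β = 311.5007°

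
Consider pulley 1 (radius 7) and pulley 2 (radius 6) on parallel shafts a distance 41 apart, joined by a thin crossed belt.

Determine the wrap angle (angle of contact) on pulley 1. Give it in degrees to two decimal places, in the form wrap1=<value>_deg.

wrap1=216.97_deg

crossed belt: β = asin((r1+r2)/C) = asin(13/41) = 18.4860°
wrap1 = wrap2 = π + 2β = 216.9720°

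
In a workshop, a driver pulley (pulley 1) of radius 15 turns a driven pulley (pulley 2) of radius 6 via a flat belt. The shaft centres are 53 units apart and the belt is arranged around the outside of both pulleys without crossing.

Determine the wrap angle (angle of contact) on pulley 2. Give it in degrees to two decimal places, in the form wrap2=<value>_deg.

open belt: β = asin((r2−r1)/C) = asin(-9/53) = -9.7768°
wrap1 = π − 2β = 199.5537°
wrap2 = π + 2β = 160.4463°

wrap2=160.45_deg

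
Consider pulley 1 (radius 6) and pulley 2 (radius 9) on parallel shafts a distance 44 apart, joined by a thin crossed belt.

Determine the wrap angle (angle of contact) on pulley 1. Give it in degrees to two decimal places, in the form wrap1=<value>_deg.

crossed belt: β = asin((r1+r2)/C) = asin(15/44) = 19.9323°
wrap1 = wrap2 = π + 2β = 219.8645°

wrap1=219.86_deg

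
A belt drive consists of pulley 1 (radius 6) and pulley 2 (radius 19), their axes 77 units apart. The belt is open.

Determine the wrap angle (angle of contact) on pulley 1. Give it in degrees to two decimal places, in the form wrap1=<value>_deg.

open belt: β = asin((r2−r1)/C) = asin(13/77) = 9.7199°
wrap1 = π − 2β = 160.5603°
wrap2 = π + 2β = 199.4397°

wrap1=160.56_deg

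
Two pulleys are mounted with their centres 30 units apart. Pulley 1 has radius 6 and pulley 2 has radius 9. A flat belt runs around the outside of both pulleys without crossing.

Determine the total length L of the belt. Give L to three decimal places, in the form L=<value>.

open belt: β = asin((r2−r1)/C) = asin(3/30) = 5.7392°
wrap1 = π − 2β = 168.5217°
wrap2 = π + 2β = 191.4783°
tangent length = C·cosβ = 29.8496
L = r1·wrap1 + r2·wrap2 + 2·C·cosβ = 6·2.9413 + 9·3.3419 + 2·29.8496 = 107.4241

L=107.424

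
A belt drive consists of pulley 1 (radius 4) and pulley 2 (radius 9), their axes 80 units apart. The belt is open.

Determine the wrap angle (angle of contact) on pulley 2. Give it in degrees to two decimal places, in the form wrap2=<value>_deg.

open belt: β = asin((r2−r1)/C) = asin(5/80) = 3.5833°
wrap1 = π − 2β = 172.8334°
wrap2 = π + 2β = 187.1666°

wrap2=187.17_deg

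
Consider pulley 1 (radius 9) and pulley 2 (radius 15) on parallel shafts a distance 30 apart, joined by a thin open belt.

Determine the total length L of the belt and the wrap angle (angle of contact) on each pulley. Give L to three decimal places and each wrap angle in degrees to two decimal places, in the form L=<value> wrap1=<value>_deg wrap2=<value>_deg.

L=136.602 wrap1=156.93_deg wrap2=203.07_deg

open belt: β = asin((r2−r1)/C) = asin(6/30) = 11.5370°
wrap1 = π − 2β = 156.9261°
wrap2 = π + 2β = 203.0739°
tangent length = C·cosβ = 29.3939
L = r1·wrap1 + r2·wrap2 + 2·C·cosβ = 9·2.7389 + 15·3.5443 + 2·29.3939 = 136.6023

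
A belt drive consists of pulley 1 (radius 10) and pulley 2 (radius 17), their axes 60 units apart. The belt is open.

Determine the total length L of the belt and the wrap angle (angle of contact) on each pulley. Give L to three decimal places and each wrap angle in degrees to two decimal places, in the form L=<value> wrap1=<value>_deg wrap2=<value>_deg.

L=205.641 wrap1=166.60_deg wrap2=193.40_deg

open belt: β = asin((r2−r1)/C) = asin(7/60) = 6.6998°
wrap1 = π − 2β = 166.6005°
wrap2 = π + 2β = 193.3995°
tangent length = C·cosβ = 59.5903
L = r1·wrap1 + r2·wrap2 + 2·C·cosβ = 10·2.9077 + 17·3.3755 + 2·59.5903 = 205.6406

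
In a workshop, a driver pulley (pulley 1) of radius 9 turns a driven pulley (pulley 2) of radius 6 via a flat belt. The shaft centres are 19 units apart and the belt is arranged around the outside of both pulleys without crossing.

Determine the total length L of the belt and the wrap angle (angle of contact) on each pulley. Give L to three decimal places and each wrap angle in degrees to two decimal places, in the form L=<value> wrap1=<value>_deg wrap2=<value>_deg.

open belt: β = asin((r2−r1)/C) = asin(-3/19) = -9.0847°
wrap1 = π − 2β = 198.1694°
wrap2 = π + 2β = 161.8306°
tangent length = C·cosβ = 18.7617
L = r1·wrap1 + r2·wrap2 + 2·C·cosβ = 9·3.4587 + 6·2.8245 + 2·18.7617 = 85.5986

L=85.599 wrap1=198.17_deg wrap2=161.83_deg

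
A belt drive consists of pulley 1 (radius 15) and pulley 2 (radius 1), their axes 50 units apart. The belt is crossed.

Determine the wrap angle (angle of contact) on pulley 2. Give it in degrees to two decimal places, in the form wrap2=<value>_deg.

wrap2=217.33_deg

crossed belt: β = asin((r1+r2)/C) = asin(16/50) = 18.6629°
wrap1 = wrap2 = π + 2β = 217.3258°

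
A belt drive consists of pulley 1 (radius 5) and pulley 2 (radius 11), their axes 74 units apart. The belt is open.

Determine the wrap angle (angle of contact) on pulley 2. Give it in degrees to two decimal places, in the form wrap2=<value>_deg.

open belt: β = asin((r2−r1)/C) = asin(6/74) = 4.6507°
wrap1 = π − 2β = 170.6986°
wrap2 = π + 2β = 189.3014°

wrap2=189.30_deg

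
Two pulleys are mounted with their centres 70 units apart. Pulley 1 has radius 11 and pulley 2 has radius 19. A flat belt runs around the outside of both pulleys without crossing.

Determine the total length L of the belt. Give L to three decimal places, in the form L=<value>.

open belt: β = asin((r2−r1)/C) = asin(8/70) = 6.5624°
wrap1 = π − 2β = 166.8751°
wrap2 = π + 2β = 193.1249°
tangent length = C·cosβ = 69.5414
L = r1·wrap1 + r2·wrap2 + 2·C·cosβ = 11·2.9125 + 19·3.3707 + 2·69.5414 = 235.1631

L=235.163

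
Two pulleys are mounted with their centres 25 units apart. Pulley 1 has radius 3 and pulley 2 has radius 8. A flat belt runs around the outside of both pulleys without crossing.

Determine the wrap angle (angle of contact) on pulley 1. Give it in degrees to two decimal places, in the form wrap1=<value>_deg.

open belt: β = asin((r2−r1)/C) = asin(5/25) = 11.5370°
wrap1 = π − 2β = 156.9261°
wrap2 = π + 2β = 203.0739°

wrap1=156.93_deg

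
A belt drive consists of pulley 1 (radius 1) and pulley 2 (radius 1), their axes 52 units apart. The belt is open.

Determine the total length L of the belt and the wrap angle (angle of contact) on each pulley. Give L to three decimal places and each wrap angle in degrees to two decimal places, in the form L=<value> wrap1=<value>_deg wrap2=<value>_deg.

open belt: β = asin((r2−r1)/C) = asin(0/52) = 0.0000°
wrap1 = π − 2β = 180.0000°
wrap2 = π + 2β = 180.0000°
tangent length = C·cosβ = 52.0000
L = r1·wrap1 + r2·wrap2 + 2·C·cosβ = 1·3.1416 + 1·3.1416 + 2·52.0000 = 110.2832

L=110.283 wrap1=180.00_deg wrap2=180.00_deg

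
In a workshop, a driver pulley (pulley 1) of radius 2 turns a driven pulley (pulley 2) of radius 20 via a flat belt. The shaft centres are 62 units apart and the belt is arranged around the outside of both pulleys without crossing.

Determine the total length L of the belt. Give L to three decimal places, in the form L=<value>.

L=198.379

open belt: β = asin((r2−r1)/C) = asin(18/62) = 16.8773°
wrap1 = π − 2β = 146.2455°
wrap2 = π + 2β = 213.7545°
tangent length = C·cosβ = 59.3296
L = r1·wrap1 + r2·wrap2 + 2·C·cosβ = 2·2.5525 + 20·3.7307 + 2·59.3296 = 198.3785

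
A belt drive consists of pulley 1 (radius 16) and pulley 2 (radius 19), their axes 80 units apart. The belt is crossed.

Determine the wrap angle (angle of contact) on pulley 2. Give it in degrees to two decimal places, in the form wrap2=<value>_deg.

wrap2=231.89_deg

crossed belt: β = asin((r1+r2)/C) = asin(35/80) = 25.9445°
wrap1 = wrap2 = π + 2β = 231.8890°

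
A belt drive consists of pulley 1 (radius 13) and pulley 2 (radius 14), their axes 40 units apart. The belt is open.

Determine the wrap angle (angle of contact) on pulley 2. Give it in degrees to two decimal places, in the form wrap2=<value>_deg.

wrap2=182.87_deg

open belt: β = asin((r2−r1)/C) = asin(1/40) = 1.4325°
wrap1 = π − 2β = 177.1349°
wrap2 = π + 2β = 182.8651°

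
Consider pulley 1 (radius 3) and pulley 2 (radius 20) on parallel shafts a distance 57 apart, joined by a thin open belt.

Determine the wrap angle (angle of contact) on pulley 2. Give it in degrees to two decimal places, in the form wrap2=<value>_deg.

open belt: β = asin((r2−r1)/C) = asin(17/57) = 17.3523°
wrap1 = π − 2β = 145.2955°
wrap2 = π + 2β = 214.7045°

wrap2=214.70_deg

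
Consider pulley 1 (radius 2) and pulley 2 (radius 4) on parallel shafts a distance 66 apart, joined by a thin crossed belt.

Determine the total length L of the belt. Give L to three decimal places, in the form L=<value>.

crossed belt: β = asin((r1+r2)/C) = asin(6/66) = 5.2159°
wrap1 = wrap2 = π + 2β = 190.4318°
tangent length = C·cosβ = 65.7267
L = (r1+r2)·wrap + 2·C·cosβ = 6·3.3237 + 2·65.7267 = 151.3954

L=151.395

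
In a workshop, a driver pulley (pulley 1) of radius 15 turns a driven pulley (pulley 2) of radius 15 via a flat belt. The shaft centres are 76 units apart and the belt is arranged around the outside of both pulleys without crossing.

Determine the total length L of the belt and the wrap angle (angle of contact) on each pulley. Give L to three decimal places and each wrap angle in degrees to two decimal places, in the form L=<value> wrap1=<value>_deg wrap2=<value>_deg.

L=246.248 wrap1=180.00_deg wrap2=180.00_deg

open belt: β = asin((r2−r1)/C) = asin(0/76) = 0.0000°
wrap1 = π − 2β = 180.0000°
wrap2 = π + 2β = 180.0000°
tangent length = C·cosβ = 76.0000
L = r1·wrap1 + r2·wrap2 + 2·C·cosβ = 15·3.1416 + 15·3.1416 + 2·76.0000 = 246.2478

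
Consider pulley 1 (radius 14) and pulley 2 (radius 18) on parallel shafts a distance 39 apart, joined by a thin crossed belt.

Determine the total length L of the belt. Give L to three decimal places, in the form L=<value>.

L=206.706

crossed belt: β = asin((r1+r2)/C) = asin(32/39) = 55.1362°
wrap1 = wrap2 = π + 2β = 290.2723°
tangent length = C·cosβ = 22.2935
L = (r1+r2)·wrap + 2·C·cosβ = 32·5.0662 + 2·22.2935 = 206.7056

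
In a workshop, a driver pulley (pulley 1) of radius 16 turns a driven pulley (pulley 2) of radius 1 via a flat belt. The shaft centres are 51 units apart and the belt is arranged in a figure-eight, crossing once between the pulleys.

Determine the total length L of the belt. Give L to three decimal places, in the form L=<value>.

crossed belt: β = asin((r1+r2)/C) = asin(17/51) = 19.4712°
wrap1 = wrap2 = π + 2β = 218.9424°
tangent length = C·cosβ = 48.0833
L = (r1+r2)·wrap + 2·C·cosβ = 17·3.8213 + 2·48.0833 = 161.1281

L=161.128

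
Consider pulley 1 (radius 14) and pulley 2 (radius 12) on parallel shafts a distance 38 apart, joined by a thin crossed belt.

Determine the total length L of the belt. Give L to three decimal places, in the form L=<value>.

crossed belt: β = asin((r1+r2)/C) = asin(26/38) = 43.1736°
wrap1 = wrap2 = π + 2β = 266.3471°
tangent length = C·cosβ = 27.7128
L = (r1+r2)·wrap + 2·C·cosβ = 26·4.6486 + 2·27.7128 = 176.2901

L=176.290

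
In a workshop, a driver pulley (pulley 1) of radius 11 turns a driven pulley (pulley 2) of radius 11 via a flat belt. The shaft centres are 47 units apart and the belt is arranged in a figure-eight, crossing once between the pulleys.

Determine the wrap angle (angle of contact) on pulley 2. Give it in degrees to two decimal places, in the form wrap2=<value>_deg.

crossed belt: β = asin((r1+r2)/C) = asin(22/47) = 27.9101°
wrap1 = wrap2 = π + 2β = 235.8201°

wrap2=235.82_deg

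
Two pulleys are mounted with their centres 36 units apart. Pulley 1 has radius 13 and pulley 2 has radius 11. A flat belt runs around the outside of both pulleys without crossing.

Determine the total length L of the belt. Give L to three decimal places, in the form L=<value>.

open belt: β = asin((r2−r1)/C) = asin(-2/36) = -3.1847°
wrap1 = π − 2β = 186.3695°
wrap2 = π + 2β = 173.6305°
tangent length = C·cosβ = 35.9444
L = r1·wrap1 + r2·wrap2 + 2·C·cosβ = 13·3.2528 + 11·3.0304 + 2·35.9444 = 147.5094

L=147.509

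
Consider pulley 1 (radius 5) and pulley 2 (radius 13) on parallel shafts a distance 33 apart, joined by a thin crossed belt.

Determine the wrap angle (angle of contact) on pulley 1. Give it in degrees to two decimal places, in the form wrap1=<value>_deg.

crossed belt: β = asin((r1+r2)/C) = asin(18/33) = 33.0557°
wrap1 = wrap2 = π + 2β = 246.1115°

wrap1=246.11_deg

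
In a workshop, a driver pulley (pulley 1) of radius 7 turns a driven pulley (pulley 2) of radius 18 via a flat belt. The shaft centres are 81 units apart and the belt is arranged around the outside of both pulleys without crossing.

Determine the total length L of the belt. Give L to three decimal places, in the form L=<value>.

open belt: β = asin((r2−r1)/C) = asin(11/81) = 7.8050°
wrap1 = π − 2β = 164.3899°
wrap2 = π + 2β = 195.6101°
tangent length = C·cosβ = 80.2496
L = r1·wrap1 + r2·wrap2 + 2·C·cosβ = 7·2.8691 + 18·3.4140 + 2·80.2496 = 242.0360

L=242.036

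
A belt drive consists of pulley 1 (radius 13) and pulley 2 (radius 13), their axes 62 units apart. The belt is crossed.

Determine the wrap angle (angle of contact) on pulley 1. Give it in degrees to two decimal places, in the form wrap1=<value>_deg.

crossed belt: β = asin((r1+r2)/C) = asin(26/62) = 24.7939°
wrap1 = wrap2 = π + 2β = 229.5877°

wrap1=229.59_deg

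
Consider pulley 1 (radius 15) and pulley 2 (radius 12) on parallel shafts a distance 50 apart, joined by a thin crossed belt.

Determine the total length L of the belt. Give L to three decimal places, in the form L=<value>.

crossed belt: β = asin((r1+r2)/C) = asin(27/50) = 32.6836°
wrap1 = wrap2 = π + 2β = 245.3673°
tangent length = C·cosβ = 42.0833
L = (r1+r2)·wrap + 2·C·cosβ = 27·4.2825 + 2·42.0833 = 199.7931

L=199.793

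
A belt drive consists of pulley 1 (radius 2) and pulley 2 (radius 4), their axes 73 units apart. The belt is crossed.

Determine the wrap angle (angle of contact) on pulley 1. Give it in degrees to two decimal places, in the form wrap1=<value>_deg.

crossed belt: β = asin((r1+r2)/C) = asin(6/73) = 4.7146°
wrap1 = wrap2 = π + 2β = 189.4291°

wrap1=189.43_deg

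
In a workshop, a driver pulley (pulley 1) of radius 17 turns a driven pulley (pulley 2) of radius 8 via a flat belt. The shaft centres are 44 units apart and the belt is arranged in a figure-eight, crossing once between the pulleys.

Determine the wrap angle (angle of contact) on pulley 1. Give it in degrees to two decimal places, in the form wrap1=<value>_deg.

crossed belt: β = asin((r1+r2)/C) = asin(25/44) = 34.6235°
wrap1 = wrap2 = π + 2β = 249.2471°

wrap1=249.25_deg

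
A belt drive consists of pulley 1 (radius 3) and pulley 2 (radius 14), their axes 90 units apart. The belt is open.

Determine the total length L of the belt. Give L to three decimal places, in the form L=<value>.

L=234.753

open belt: β = asin((r2−r1)/C) = asin(11/90) = 7.0204°
wrap1 = π − 2β = 165.9593°
wrap2 = π + 2β = 194.0407°
tangent length = C·cosβ = 89.3252
L = r1·wrap1 + r2·wrap2 + 2·C·cosβ = 3·2.8965 + 14·3.3866 + 2·89.3252 = 234.7532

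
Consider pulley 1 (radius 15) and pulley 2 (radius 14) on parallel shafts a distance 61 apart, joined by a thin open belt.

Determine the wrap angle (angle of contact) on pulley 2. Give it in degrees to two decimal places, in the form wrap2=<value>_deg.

open belt: β = asin((r2−r1)/C) = asin(-1/61) = -0.9393°
wrap1 = π − 2β = 181.8786°
wrap2 = π + 2β = 178.1214°

wrap2=178.12_deg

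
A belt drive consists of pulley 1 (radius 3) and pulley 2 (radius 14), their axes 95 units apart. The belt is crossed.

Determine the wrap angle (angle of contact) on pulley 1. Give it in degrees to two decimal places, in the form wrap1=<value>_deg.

wrap1=200.62_deg

crossed belt: β = asin((r1+r2)/C) = asin(17/95) = 10.3085°
wrap1 = wrap2 = π + 2β = 200.6169°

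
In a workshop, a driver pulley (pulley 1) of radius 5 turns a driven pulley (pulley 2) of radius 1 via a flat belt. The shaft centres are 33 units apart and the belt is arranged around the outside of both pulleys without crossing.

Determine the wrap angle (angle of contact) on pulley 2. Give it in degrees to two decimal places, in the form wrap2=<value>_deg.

open belt: β = asin((r2−r1)/C) = asin(-4/33) = -6.9621°
wrap1 = π − 2β = 193.9241°
wrap2 = π + 2β = 166.0759°

wrap2=166.08_deg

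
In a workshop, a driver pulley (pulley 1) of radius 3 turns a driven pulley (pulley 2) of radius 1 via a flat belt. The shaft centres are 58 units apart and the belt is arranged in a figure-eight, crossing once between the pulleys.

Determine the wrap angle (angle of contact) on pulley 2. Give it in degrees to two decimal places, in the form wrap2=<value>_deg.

wrap2=187.91_deg

crossed belt: β = asin((r1+r2)/C) = asin(4/58) = 3.9546°
wrap1 = wrap2 = π + 2β = 187.9091°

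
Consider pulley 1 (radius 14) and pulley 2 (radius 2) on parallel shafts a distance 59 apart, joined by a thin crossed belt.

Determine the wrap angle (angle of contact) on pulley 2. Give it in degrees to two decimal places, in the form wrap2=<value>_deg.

wrap2=211.47_deg

crossed belt: β = asin((r1+r2)/C) = asin(16/59) = 15.7349°
wrap1 = wrap2 = π + 2β = 211.4698°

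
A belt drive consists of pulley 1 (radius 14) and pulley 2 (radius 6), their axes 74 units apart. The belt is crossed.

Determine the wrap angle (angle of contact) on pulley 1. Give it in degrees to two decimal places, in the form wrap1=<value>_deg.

wrap1=211.36_deg

crossed belt: β = asin((r1+r2)/C) = asin(20/74) = 15.6804°
wrap1 = wrap2 = π + 2β = 211.3607°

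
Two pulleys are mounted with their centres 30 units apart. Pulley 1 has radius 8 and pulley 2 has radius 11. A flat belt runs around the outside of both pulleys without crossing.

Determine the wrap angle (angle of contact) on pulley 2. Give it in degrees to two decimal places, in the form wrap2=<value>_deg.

wrap2=191.48_deg

open belt: β = asin((r2−r1)/C) = asin(3/30) = 5.7392°
wrap1 = π − 2β = 168.5217°
wrap2 = π + 2β = 191.4783°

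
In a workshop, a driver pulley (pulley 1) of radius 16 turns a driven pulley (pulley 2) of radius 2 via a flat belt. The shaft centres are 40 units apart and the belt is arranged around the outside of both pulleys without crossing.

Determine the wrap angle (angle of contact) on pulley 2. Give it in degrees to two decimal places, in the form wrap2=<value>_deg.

wrap2=139.03_deg

open belt: β = asin((r2−r1)/C) = asin(-14/40) = -20.4873°
wrap1 = π − 2β = 220.9746°
wrap2 = π + 2β = 139.0254°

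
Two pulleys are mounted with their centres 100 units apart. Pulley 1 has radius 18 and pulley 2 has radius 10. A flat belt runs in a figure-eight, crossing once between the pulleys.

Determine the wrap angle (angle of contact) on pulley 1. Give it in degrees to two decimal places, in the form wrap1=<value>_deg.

wrap1=212.52_deg

crossed belt: β = asin((r1+r2)/C) = asin(28/100) = 16.2602°
wrap1 = wrap2 = π + 2β = 212.5204°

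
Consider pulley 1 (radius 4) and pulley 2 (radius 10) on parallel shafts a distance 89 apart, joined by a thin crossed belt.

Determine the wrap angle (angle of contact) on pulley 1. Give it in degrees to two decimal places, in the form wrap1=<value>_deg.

wrap1=198.10_deg

crossed belt: β = asin((r1+r2)/C) = asin(14/89) = 9.0504°
wrap1 = wrap2 = π + 2β = 198.1008°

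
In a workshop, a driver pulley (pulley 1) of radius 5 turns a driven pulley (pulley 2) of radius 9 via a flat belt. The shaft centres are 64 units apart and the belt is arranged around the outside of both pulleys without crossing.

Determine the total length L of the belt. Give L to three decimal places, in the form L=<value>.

open belt: β = asin((r2−r1)/C) = asin(4/64) = 3.5833°
wrap1 = π − 2β = 172.8334°
wrap2 = π + 2β = 187.1666°
tangent length = C·cosβ = 63.8749
L = r1·wrap1 + r2·wrap2 + 2·C·cosβ = 5·3.0165 + 9·3.2667 + 2·63.8749 = 172.2324

L=172.232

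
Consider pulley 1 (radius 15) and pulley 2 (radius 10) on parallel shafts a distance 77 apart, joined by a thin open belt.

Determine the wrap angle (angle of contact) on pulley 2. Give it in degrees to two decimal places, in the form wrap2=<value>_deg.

open belt: β = asin((r2−r1)/C) = asin(-5/77) = -3.7231°
wrap1 = π − 2β = 187.4462°
wrap2 = π + 2β = 172.5538°

wrap2=172.55_deg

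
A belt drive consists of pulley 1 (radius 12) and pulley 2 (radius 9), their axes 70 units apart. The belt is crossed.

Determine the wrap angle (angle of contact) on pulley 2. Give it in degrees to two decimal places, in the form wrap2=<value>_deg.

wrap2=214.92_deg

crossed belt: β = asin((r1+r2)/C) = asin(21/70) = 17.4576°
wrap1 = wrap2 = π + 2β = 214.9152°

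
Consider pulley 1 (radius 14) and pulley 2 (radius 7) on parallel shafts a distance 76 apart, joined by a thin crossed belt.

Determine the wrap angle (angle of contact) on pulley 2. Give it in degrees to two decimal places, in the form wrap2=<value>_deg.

wrap2=212.08_deg

crossed belt: β = asin((r1+r2)/C) = asin(21/76) = 16.0404°
wrap1 = wrap2 = π + 2β = 212.0809°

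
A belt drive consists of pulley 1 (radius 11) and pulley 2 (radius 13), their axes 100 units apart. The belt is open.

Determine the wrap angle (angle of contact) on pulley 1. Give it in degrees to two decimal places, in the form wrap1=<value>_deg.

open belt: β = asin((r2−r1)/C) = asin(2/100) = 1.1460°
wrap1 = π − 2β = 177.7080°
wrap2 = π + 2β = 182.2920°

wrap1=177.71_deg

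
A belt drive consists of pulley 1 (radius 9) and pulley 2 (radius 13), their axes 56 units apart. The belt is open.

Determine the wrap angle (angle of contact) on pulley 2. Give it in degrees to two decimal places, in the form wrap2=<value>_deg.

wrap2=188.19_deg

open belt: β = asin((r2−r1)/C) = asin(4/56) = 4.0960°
wrap1 = π − 2β = 171.8079°
wrap2 = π + 2β = 188.1921°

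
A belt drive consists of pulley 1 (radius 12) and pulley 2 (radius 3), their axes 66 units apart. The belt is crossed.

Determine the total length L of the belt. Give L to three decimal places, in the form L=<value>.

L=182.548

crossed belt: β = asin((r1+r2)/C) = asin(15/66) = 13.1366°
wrap1 = wrap2 = π + 2β = 206.2731°
tangent length = C·cosβ = 64.2729
L = (r1+r2)·wrap + 2·C·cosβ = 15·3.6001 + 2·64.2729 = 182.5479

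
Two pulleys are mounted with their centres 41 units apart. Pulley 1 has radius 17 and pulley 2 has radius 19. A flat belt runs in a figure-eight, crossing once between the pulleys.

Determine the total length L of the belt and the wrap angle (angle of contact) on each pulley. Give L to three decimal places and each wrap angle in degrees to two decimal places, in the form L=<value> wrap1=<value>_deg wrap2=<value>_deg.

crossed belt: β = asin((r1+r2)/C) = asin(36/41) = 61.4079°
wrap1 = wrap2 = π + 2β = 302.8158°
tangent length = C·cosβ = 19.6214
L = (r1+r2)·wrap + 2·C·cosβ = 36·5.2851 + 2·19.6214 = 229.5076

L=229.508 wrap1=302.82_deg wrap2=302.82_deg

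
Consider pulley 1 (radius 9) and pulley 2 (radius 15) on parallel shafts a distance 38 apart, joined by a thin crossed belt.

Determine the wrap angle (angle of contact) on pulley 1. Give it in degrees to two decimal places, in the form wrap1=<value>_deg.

crossed belt: β = asin((r1+r2)/C) = asin(24/38) = 39.1667°
wrap1 = wrap2 = π + 2β = 258.3334°

wrap1=258.33_deg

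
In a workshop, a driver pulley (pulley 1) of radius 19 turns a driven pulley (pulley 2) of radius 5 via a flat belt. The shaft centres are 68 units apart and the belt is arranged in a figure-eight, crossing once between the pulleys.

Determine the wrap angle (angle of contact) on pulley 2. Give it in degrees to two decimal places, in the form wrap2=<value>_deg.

wrap2=221.33_deg

crossed belt: β = asin((r1+r2)/C) = asin(24/68) = 20.6673°
wrap1 = wrap2 = π + 2β = 221.3346°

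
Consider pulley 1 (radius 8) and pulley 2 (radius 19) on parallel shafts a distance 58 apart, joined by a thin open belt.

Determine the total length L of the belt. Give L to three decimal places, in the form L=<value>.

L=202.916

open belt: β = asin((r2−r1)/C) = asin(11/58) = 10.9327°
wrap1 = π − 2β = 158.1347°
wrap2 = π + 2β = 201.8653°
tangent length = C·cosβ = 56.9473
L = r1·wrap1 + r2·wrap2 + 2·C·cosβ = 8·2.7600 + 19·3.5232 + 2·56.9473 = 202.9155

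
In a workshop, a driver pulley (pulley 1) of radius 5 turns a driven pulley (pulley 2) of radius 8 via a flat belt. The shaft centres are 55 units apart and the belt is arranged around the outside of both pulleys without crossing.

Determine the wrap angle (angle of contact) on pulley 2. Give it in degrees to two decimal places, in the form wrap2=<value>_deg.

wrap2=186.25_deg

open belt: β = asin((r2−r1)/C) = asin(3/55) = 3.1268°
wrap1 = π − 2β = 173.7464°
wrap2 = π + 2β = 186.2536°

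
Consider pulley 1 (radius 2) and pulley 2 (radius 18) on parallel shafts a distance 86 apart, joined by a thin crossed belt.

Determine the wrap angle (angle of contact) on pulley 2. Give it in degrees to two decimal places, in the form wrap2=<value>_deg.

crossed belt: β = asin((r1+r2)/C) = asin(20/86) = 13.4477°
wrap1 = wrap2 = π + 2β = 206.8955°

wrap2=206.90_deg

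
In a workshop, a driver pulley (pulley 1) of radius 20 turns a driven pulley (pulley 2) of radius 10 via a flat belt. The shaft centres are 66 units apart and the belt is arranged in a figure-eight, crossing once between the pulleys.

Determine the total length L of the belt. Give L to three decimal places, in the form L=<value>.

L=240.135

crossed belt: β = asin((r1+r2)/C) = asin(30/66) = 27.0357°
wrap1 = wrap2 = π + 2β = 234.0714°
tangent length = C·cosβ = 58.7878
L = (r1+r2)·wrap + 2·C·cosβ = 30·4.0853 + 2·58.7878 = 240.1350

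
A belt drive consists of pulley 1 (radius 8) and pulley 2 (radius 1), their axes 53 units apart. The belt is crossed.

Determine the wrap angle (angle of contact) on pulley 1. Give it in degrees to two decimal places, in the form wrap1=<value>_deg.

crossed belt: β = asin((r1+r2)/C) = asin(9/53) = 9.7768°
wrap1 = wrap2 = π + 2β = 199.5537°

wrap1=199.55_deg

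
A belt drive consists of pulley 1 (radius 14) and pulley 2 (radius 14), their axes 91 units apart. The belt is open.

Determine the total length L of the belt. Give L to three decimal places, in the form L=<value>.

L=269.965

open belt: β = asin((r2−r1)/C) = asin(0/91) = 0.0000°
wrap1 = π − 2β = 180.0000°
wrap2 = π + 2β = 180.0000°
tangent length = C·cosβ = 91.0000
L = r1·wrap1 + r2·wrap2 + 2·C·cosβ = 14·3.1416 + 14·3.1416 + 2·91.0000 = 269.9646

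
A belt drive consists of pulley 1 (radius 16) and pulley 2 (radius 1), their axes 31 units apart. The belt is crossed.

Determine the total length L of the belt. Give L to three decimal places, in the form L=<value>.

crossed belt: β = asin((r1+r2)/C) = asin(17/31) = 33.2564°
wrap1 = wrap2 = π + 2β = 246.5129°
tangent length = C·cosβ = 25.9230
L = (r1+r2)·wrap + 2·C·cosβ = 17·4.3025 + 2·25.9230 = 124.9878

L=124.988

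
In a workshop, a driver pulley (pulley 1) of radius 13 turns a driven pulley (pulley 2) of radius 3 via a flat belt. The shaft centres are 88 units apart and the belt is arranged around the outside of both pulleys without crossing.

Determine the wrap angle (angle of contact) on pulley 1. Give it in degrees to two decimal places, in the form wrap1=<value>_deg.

wrap1=193.05_deg

open belt: β = asin((r2−r1)/C) = asin(-10/88) = -6.5250°
wrap1 = π − 2β = 193.0500°
wrap2 = π + 2β = 166.9500°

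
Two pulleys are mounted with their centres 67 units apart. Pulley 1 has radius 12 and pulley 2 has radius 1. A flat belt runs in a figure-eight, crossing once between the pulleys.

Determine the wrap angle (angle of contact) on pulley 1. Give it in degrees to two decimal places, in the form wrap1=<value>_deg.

crossed belt: β = asin((r1+r2)/C) = asin(13/67) = 11.1881°
wrap1 = wrap2 = π + 2β = 202.3761°

wrap1=202.38_deg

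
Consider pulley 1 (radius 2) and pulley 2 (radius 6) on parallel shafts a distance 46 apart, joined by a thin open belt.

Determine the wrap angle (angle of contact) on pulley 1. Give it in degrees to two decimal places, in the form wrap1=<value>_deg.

open belt: β = asin((r2−r1)/C) = asin(4/46) = 4.9885°
wrap1 = π − 2β = 170.0229°
wrap2 = π + 2β = 189.9771°

wrap1=170.02_deg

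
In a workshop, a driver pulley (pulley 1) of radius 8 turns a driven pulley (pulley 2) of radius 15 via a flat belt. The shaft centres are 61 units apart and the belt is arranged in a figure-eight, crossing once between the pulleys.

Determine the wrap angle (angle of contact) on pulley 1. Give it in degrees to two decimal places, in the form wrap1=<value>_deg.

crossed belt: β = asin((r1+r2)/C) = asin(23/61) = 22.1510°
wrap1 = wrap2 = π + 2β = 224.3020°

wrap1=224.30_deg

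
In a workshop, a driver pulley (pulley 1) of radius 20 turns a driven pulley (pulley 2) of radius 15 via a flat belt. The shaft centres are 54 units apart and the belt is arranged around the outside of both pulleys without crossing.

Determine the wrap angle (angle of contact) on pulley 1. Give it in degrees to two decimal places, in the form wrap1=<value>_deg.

wrap1=190.63_deg

open belt: β = asin((r2−r1)/C) = asin(-5/54) = -5.3128°
wrap1 = π − 2β = 190.6255°
wrap2 = π + 2β = 169.3745°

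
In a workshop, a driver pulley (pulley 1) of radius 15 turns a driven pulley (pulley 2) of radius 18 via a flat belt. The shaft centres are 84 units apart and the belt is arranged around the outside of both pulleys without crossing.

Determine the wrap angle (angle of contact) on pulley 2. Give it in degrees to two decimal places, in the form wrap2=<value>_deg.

wrap2=184.09_deg

open belt: β = asin((r2−r1)/C) = asin(3/84) = 2.0467°
wrap1 = π − 2β = 175.9066°
wrap2 = π + 2β = 184.0934°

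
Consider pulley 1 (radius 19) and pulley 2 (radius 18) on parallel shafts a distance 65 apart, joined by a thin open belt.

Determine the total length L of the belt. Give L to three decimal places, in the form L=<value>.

L=246.254

open belt: β = asin((r2−r1)/C) = asin(-1/65) = -0.8815°
wrap1 = π − 2β = 181.7630°
wrap2 = π + 2β = 178.2370°
tangent length = C·cosβ = 64.9923
L = r1·wrap1 + r2·wrap2 + 2·C·cosβ = 19·3.1724 + 18·3.1108 + 2·64.9923 = 246.2543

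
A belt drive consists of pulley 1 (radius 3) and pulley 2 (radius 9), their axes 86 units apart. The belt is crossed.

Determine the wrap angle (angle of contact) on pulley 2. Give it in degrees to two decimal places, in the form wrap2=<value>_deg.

wrap2=196.04_deg

crossed belt: β = asin((r1+r2)/C) = asin(12/86) = 8.0209°
wrap1 = wrap2 = π + 2β = 196.0419°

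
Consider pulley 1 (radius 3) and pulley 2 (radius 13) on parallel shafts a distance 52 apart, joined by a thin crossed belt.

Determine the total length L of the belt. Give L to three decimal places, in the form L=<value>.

L=159.229

crossed belt: β = asin((r1+r2)/C) = asin(16/52) = 17.9202°
wrap1 = wrap2 = π + 2β = 215.8404°
tangent length = C·cosβ = 49.4773
L = (r1+r2)·wrap + 2·C·cosβ = 16·3.7671 + 2·49.4773 = 159.2286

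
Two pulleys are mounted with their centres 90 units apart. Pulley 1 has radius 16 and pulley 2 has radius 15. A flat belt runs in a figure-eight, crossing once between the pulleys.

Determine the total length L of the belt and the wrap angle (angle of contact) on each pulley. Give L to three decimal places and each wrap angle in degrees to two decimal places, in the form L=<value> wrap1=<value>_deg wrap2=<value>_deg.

L=288.177 wrap1=220.30_deg wrap2=220.30_deg

crossed belt: β = asin((r1+r2)/C) = asin(31/90) = 20.1479°
wrap1 = wrap2 = π + 2β = 220.2958°
tangent length = C·cosβ = 84.4926
L = (r1+r2)·wrap + 2·C·cosβ = 31·3.8449 + 2·84.4926 = 288.1767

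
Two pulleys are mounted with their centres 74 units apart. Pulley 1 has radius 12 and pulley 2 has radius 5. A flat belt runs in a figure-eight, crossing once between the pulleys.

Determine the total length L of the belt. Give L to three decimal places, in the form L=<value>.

crossed belt: β = asin((r1+r2)/C) = asin(17/74) = 13.2812°
wrap1 = wrap2 = π + 2β = 206.5623°
tangent length = C·cosβ = 72.0208
L = (r1+r2)·wrap + 2·C·cosβ = 17·3.6052 + 2·72.0208 = 205.3299

L=205.330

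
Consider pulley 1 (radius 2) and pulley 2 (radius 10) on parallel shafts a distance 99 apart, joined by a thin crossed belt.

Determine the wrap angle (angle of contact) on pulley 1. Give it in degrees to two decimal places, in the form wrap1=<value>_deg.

crossed belt: β = asin((r1+r2)/C) = asin(12/99) = 6.9621°
wrap1 = wrap2 = π + 2β = 193.9241°

wrap1=193.92_deg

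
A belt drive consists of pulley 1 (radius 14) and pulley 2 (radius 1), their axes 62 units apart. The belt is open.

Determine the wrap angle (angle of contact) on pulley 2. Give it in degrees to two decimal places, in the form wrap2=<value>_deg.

wrap2=155.79_deg

open belt: β = asin((r2−r1)/C) = asin(-13/62) = -12.1034°
wrap1 = π − 2β = 204.2069°
wrap2 = π + 2β = 155.7931°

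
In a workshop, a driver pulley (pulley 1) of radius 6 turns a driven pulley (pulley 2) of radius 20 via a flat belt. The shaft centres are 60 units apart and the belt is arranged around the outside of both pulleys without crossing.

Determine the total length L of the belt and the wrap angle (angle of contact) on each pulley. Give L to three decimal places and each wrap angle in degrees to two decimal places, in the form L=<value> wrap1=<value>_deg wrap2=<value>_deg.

L=204.963 wrap1=153.01_deg wrap2=206.99_deg

open belt: β = asin((r2−r1)/C) = asin(14/60) = 13.4934°
wrap1 = π − 2β = 153.0132°
wrap2 = π + 2β = 206.9868°
tangent length = C·cosβ = 58.3438
L = r1·wrap1 + r2·wrap2 + 2·C·cosβ = 6·2.6706 + 20·3.6126 + 2·58.3438 = 204.9631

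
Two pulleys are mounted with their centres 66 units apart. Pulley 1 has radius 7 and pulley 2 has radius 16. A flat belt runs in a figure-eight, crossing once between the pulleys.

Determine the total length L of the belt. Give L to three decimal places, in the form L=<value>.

L=212.356

crossed belt: β = asin((r1+r2)/C) = asin(23/66) = 20.3947°
wrap1 = wrap2 = π + 2β = 220.7893°
tangent length = C·cosβ = 61.8628
L = (r1+r2)·wrap + 2·C·cosβ = 23·3.8535 + 2·61.8628 = 212.3560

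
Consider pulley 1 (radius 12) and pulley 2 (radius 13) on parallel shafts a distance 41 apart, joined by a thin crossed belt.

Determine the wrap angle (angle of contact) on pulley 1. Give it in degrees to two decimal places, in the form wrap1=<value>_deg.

wrap1=255.14_deg

crossed belt: β = asin((r1+r2)/C) = asin(25/41) = 37.5719°
wrap1 = wrap2 = π + 2β = 255.1437°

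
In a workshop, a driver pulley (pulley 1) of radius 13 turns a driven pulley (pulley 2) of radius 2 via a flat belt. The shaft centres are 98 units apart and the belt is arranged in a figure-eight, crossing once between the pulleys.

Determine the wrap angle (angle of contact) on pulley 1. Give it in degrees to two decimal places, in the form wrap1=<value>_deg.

wrap1=197.61_deg

crossed belt: β = asin((r1+r2)/C) = asin(15/98) = 8.8044°
wrap1 = wrap2 = π + 2β = 197.6087°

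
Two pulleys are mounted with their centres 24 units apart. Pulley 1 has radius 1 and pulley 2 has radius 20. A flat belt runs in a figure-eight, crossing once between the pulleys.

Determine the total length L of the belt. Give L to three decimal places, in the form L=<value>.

crossed belt: β = asin((r1+r2)/C) = asin(21/24) = 61.0450°
wrap1 = wrap2 = π + 2β = 302.0900°
tangent length = C·cosβ = 11.6190
L = (r1+r2)·wrap + 2·C·cosβ = 21·5.2725 + 2·11.6190 = 133.9597

L=133.960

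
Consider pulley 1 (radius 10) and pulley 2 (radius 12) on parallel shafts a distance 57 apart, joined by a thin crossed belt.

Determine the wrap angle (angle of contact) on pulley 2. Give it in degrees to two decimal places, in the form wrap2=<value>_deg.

crossed belt: β = asin((r1+r2)/C) = asin(22/57) = 22.7037°
wrap1 = wrap2 = π + 2β = 225.4073°

wrap2=225.41_deg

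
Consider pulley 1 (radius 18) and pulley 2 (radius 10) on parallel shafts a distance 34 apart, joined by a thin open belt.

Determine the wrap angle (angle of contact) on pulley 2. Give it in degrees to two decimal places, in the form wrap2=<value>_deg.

wrap2=152.78_deg

open belt: β = asin((r2−r1)/C) = asin(-8/34) = -13.6090°
wrap1 = π − 2β = 207.2179°
wrap2 = π + 2β = 152.7821°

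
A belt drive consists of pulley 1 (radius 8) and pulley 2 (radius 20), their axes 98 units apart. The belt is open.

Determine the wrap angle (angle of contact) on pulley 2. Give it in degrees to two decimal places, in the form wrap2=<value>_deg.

wrap2=194.07_deg

open belt: β = asin((r2−r1)/C) = asin(12/98) = 7.0335°
wrap1 = π − 2β = 165.9331°
wrap2 = π + 2β = 194.0669°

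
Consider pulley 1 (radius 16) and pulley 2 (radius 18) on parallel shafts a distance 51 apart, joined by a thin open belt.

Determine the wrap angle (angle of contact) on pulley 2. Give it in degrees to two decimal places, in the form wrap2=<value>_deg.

wrap2=184.49_deg

open belt: β = asin((r2−r1)/C) = asin(2/51) = 2.2475°
wrap1 = π − 2β = 175.5051°
wrap2 = π + 2β = 184.4949°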